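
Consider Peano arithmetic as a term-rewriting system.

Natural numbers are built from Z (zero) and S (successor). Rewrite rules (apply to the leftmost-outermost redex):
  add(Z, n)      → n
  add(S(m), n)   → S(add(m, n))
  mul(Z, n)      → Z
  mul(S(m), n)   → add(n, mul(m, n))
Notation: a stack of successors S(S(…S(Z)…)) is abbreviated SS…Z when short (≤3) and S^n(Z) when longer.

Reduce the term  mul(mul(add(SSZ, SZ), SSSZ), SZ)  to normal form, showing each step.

  start: mul(mul(add(SSZ, SZ), SSSZ), SZ)
  step 1: mul(mul(S(add(SZ, SZ)), SSSZ), SZ)
  step 2: mul(add(SSSZ, mul(add(SZ, SZ), SSSZ)), SZ)
  step 3: mul(S(add(SSZ, mul(add(SZ, SZ), SSSZ))), SZ)
  step 4: add(SZ, mul(add(SSZ, mul(add(SZ, SZ), SSSZ)), SZ))
  step 5: S(add(Z, mul(add(SSZ, mul(add(SZ, SZ), SSSZ)), SZ)))
  step 6: S(mul(add(SSZ, mul(add(SZ, SZ), SSSZ)), SZ))
  step 7: S(mul(S(add(SZ, mul(add(SZ, SZ), SSSZ))), SZ))
  step 8: S(add(SZ, mul(add(SZ, mul(add(SZ, SZ), SSSZ)), SZ)))
  step 9: S(S(add(Z, mul(add(SZ, mul(add(SZ, SZ), SSSZ)), SZ))))
  step 10: S(S(mul(add(SZ, mul(add(SZ, SZ), SSSZ)), SZ)))
  step 11: S(S(mul(S(add(Z, mul(add(SZ, SZ), SSSZ))), SZ)))
  step 12: S(S(add(SZ, mul(add(Z, mul(add(SZ, SZ), SSSZ)), SZ))))
  step 13: S(S(S(add(Z, mul(add(Z, mul(add(SZ, SZ), SSSZ)), SZ)))))
  step 14: S(S(S(mul(add(Z, mul(add(SZ, SZ), SSSZ)), SZ))))
  step 15: S(S(S(mul(mul(add(SZ, SZ), SSSZ), SZ))))
  step 16: S(S(S(mul(mul(S(add(Z, SZ)), SSSZ), SZ))))
  step 17: S(S(S(mul(add(SSSZ, mul(add(Z, SZ), SSSZ)), SZ))))
  step 18: S(S(S(mul(S(add(SSZ, mul(add(Z, SZ), SSSZ))), SZ))))
  step 19: S(S(S(add(SZ, mul(add(SSZ, mul(add(Z, SZ), SSSZ)), SZ)))))
  step 20: S(S(S(S(add(Z, mul(add(SSZ, mul(add(Z, SZ), SSSZ)), SZ))))))
  step 21: S(S(S(S(mul(add(SSZ, mul(add(Z, SZ), SSSZ)), SZ)))))
  step 22: S(S(S(S(mul(S(add(SZ, mul(add(Z, SZ), SSSZ))), SZ)))))
  step 23: S(S(S(S(add(SZ, mul(add(SZ, mul(add(Z, SZ), SSSZ)), SZ))))))
  step 24: S(S(S(S(S(add(Z, mul(add(SZ, mul(add(Z, SZ), SSSZ)), SZ)))))))
  step 25: S(S(S(S(S(mul(add(SZ, mul(add(Z, SZ), SSSZ)), SZ))))))
  step 26: S(S(S(S(S(mul(S(add(Z, mul(add(Z, SZ), SSSZ))), SZ))))))
  step 27: S(S(S(S(S(add(SZ, mul(add(Z, mul(add(Z, SZ), SSSZ)), SZ)))))))
  step 28: S(S(S(S(S(S(add(Z, mul(add(Z, mul(add(Z, SZ), SSSZ)), SZ))))))))
  step 29: S(S(S(S(S(S(mul(add(Z, mul(add(Z, SZ), SSSZ)), SZ)))))))
  step 30: S(S(S(S(S(S(mul(mul(add(Z, SZ), SSSZ), SZ)))))))
  step 31: S(S(S(S(S(S(mul(mul(SZ, SSSZ), SZ)))))))
  step 32: S(S(S(S(S(S(mul(add(SSSZ, mul(Z, SSSZ)), SZ)))))))
  step 33: S(S(S(S(S(S(mul(S(add(SSZ, mul(Z, SSSZ))), SZ)))))))
  step 34: S(S(S(S(S(S(add(SZ, mul(add(SSZ, mul(Z, SSSZ)), SZ))))))))
  step 35: S(S(S(S(S(S(S(add(Z, mul(add(SSZ, mul(Z, SSSZ)), SZ)))))))))
  step 36: S(S(S(S(S(S(S(mul(add(SSZ, mul(Z, SSSZ)), SZ))))))))
  step 37: S(S(S(S(S(S(S(mul(S(add(SZ, mul(Z, SSSZ))), SZ))))))))
  step 38: S(S(S(S(S(S(S(add(SZ, mul(add(SZ, mul(Z, SSSZ)), SZ)))))))))
  step 39: S(S(S(S(S(S(S(S(add(Z, mul(add(SZ, mul(Z, SSSZ)), SZ))))))))))
  step 40: S(S(S(S(S(S(S(S(mul(add(SZ, mul(Z, SSSZ)), SZ)))))))))
  step 41: S(S(S(S(S(S(S(S(mul(S(add(Z, mul(Z, SSSZ))), SZ)))))))))
  step 42: S(S(S(S(S(S(S(S(add(SZ, mul(add(Z, mul(Z, SSSZ)), SZ))))))))))
  step 43: S(S(S(S(S(S(S(S(S(add(Z, mul(add(Z, mul(Z, SSSZ)), SZ)))))))))))
  step 44: S(S(S(S(S(S(S(S(S(mul(add(Z, mul(Z, SSSZ)), SZ))))))))))
  step 45: S(S(S(S(S(S(S(S(S(mul(mul(Z, SSSZ), SZ))))))))))
  step 46: S(S(S(S(S(S(S(S(S(mul(Z, SZ))))))))))
  step 47: S^9(Z)

Answer: normal form = S^9(Z)  (in 47 steps)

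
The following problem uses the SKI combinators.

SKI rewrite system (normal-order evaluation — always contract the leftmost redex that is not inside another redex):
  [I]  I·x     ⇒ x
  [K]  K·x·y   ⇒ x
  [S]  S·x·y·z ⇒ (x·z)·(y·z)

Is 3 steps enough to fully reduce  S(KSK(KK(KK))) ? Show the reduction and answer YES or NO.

  start: S(KSK(KK(KK)))
  [1] S(S(KK(KK)))
  [2] S(SK)

Answer: YES — reaches normal form S(SK) in 2 ≤ 3 steps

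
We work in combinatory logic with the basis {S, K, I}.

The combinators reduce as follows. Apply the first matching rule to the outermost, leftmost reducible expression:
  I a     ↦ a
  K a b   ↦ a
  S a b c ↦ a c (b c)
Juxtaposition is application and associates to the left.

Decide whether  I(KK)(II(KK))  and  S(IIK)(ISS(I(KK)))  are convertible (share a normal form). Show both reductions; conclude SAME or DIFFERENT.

Answer: DIFFERENT — A ⇓ K, B ⇓ SK(SS(KK))

Reduction:
Term A:
  start: I(KK)(II(KK))
  →1  KK(II(KK))
  →2  K

Term B:
  start: S(IIK)(ISS(I(KK)))
  →1  S(IK)(ISS(I(KK)))
  →2  SK(ISS(I(KK)))
  →3  SK(SS(I(KK)))
  →4  SK(SS(KK))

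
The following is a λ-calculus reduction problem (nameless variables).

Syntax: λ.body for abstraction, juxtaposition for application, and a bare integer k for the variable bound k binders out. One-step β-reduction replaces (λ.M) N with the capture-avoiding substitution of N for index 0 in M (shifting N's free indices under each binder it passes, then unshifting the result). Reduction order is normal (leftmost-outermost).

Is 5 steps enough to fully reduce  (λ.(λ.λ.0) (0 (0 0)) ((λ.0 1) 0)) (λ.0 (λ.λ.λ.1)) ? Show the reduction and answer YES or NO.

Answer: NO — after 5 steps the term is (λ.0 (λ.λ.λ.1)) (λ.λ.λ.1), not yet normal

Reduction:
  start: (λ.(λ.λ.0) (0 (0 0)) ((λ.0 1) 0)) (λ.0 (λ.λ.λ.1))
  step 1: (λ.λ.0) ((λ.0 (λ.λ.λ.1)) ((λ.0 (λ.λ.λ.1)) (λ.0 (λ.λ.λ.1)))) ((λ.0 (λ.0 (λ.λ.λ.1))) (λ.0 (λ.λ.λ.1)))
  step 2: (λ.0) ((λ.0 (λ.0 (λ.λ.λ.1))) (λ.0 (λ.λ.λ.1)))
  step 3: (λ.0 (λ.0 (λ.λ.λ.1))) (λ.0 (λ.λ.λ.1))
  step 4: (λ.0 (λ.λ.λ.1)) (λ.0 (λ.λ.λ.1))
  step 5: (λ.0 (λ.λ.λ.1)) (λ.λ.λ.1)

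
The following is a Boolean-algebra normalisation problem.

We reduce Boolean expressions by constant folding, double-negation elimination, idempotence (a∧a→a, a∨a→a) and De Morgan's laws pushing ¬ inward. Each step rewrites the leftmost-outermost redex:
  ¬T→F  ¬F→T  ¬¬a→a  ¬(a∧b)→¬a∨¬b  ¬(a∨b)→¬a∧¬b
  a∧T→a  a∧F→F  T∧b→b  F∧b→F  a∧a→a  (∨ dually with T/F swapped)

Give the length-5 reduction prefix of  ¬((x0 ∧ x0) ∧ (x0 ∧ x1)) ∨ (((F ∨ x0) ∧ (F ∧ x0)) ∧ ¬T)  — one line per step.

  start: ¬((x0 ∧ x0) ∧ (x0 ∧ x1)) ∨ (((F ∨ x0) ∧ (F ∧ x0)) ∧ ¬T)
  →1  (¬(x0 ∧ x0) ∨ ¬(x0 ∧ x1)) ∨ (((F ∨ x0) ∧ (F ∧ x0)) ∧ ¬T)
  →2  ((¬x0 ∨ ¬x0) ∨ ¬(x0 ∧ x1)) ∨ (((F ∨ x0) ∧ (F ∧ x0)) ∧ ¬T)
  →3  (¬x0 ∨ ¬(x0 ∧ x1)) ∨ (((F ∨ x0) ∧ (F ∧ x0)) ∧ ¬T)
  →4  (¬x0 ∨ (¬x0 ∨ ¬x1)) ∨ (((F ∨ x0) ∧ (F ∧ x0)) ∧ ¬T)
  →5  (¬x0 ∨ (¬x0 ∨ ¬x1)) ∨ ((x0 ∧ (F ∧ x0)) ∧ ¬T)

Answer: after 5 steps: (¬x0 ∨ (¬x0 ∨ ¬x1)) ∨ ((x0 ∧ (F ∧ x0)) ∧ ¬T)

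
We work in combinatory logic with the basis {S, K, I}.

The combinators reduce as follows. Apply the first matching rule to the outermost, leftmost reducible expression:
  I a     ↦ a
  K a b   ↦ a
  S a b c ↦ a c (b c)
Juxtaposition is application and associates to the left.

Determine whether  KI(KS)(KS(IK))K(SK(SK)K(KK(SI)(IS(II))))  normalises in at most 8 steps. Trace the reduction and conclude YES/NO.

  start: KI(KS)(KS(IK))K(SK(SK)K(KK(SI)(IS(II))))
  step 1: I(KS(IK))K(SK(SK)K(KK(SI)(IS(II))))
  step 2: KS(IK)K(SK(SK)K(KK(SI)(IS(II))))
  step 3: SK(SK(SK)K(KK(SI)(IS(II))))
  step 4: SK(KK(SKK)(KK(SI)(IS(II))))
  step 5: SK(K(KK(SI)(IS(II))))
  step 6: SK(K(K(IS(II))))
  step 7: SK(K(K(S(II))))
  step 8: SK(K(K(SI)))

Answer: YES — reaches normal form SK(K(K(SI))) in 8 ≤ 8 steps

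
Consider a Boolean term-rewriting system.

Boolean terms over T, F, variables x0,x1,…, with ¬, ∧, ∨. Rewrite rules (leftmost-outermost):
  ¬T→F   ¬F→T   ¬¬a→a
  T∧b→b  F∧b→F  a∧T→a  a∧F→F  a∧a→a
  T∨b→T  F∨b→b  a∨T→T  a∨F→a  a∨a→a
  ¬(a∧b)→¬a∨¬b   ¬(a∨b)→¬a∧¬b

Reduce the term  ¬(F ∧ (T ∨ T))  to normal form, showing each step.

  start: ¬(F ∧ (T ∨ T))
  →1  ¬F ∨ ¬(T ∨ T)
  →2  T ∨ ¬(T ∨ T)
  →3  T

Answer: normal form = T  (in 3 steps)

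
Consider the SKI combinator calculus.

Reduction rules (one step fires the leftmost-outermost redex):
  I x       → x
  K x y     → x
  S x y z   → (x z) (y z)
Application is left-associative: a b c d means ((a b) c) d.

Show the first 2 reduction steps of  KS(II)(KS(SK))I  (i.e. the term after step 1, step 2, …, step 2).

Answer: after 2 steps: SSI

Reduction:
  start: KS(II)(KS(SK))I
  [1] S(KS(SK))I
  [2] SSI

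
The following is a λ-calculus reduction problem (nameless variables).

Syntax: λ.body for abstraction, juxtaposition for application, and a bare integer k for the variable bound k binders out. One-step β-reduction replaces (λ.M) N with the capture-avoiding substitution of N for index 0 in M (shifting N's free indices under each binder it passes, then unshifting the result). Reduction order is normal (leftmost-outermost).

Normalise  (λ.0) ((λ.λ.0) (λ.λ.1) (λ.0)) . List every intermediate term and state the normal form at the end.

  start: (λ.0) ((λ.λ.0) (λ.λ.1) (λ.0))
  [1] (λ.λ.0) (λ.λ.1) (λ.0)
  [2] (λ.0) (λ.0)
  [3] λ.0

Answer: normal form = λ.0  (in 3 steps)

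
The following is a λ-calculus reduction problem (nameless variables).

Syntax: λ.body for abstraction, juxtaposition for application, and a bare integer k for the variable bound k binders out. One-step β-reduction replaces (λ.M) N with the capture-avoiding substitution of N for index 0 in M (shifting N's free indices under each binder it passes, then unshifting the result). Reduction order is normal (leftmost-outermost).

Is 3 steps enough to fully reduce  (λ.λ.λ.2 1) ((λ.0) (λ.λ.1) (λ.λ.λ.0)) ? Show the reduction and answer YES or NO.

Answer: NO — after 3 steps the term is λ.λ.(λ.λ.λ.λ.0) 1, not yet normal

Derivation:
  start: (λ.λ.λ.2 1) ((λ.0) (λ.λ.1) (λ.λ.λ.0))
  →1  λ.λ.(λ.0) (λ.λ.1) (λ.λ.λ.0) 1
  →2  λ.λ.(λ.λ.1) (λ.λ.λ.0) 1
  →3  λ.λ.(λ.λ.λ.λ.0) 1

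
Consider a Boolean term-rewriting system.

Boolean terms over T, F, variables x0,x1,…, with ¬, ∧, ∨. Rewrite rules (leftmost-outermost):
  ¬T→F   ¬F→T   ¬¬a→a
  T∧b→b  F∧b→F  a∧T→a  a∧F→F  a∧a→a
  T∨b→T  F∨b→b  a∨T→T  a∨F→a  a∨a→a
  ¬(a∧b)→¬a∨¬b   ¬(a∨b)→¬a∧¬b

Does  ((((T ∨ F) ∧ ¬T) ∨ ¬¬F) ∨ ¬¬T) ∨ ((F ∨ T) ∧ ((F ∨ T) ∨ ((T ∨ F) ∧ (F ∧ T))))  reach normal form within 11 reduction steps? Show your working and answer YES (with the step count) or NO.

Answer: YES — reaches normal form T in 8 ≤ 11 steps

Working:
  start: ((((T ∨ F) ∧ ¬T) ∨ ¬¬F) ∨ ¬¬T) ∨ ((F ∨ T) ∧ ((F ∨ T) ∨ ((T ∨ F) ∧ (F ∧ T))))
  step 1: (((T ∧ ¬T) ∨ ¬¬F) ∨ ¬¬T) ∨ ((F ∨ T) ∧ ((F ∨ T) ∨ ((T ∨ F) ∧ (F ∧ T))))
  step 2: ((¬T ∨ ¬¬F) ∨ ¬¬T) ∨ ((F ∨ T) ∧ ((F ∨ T) ∨ ((T ∨ F) ∧ (F ∧ T))))
  step 3: ((F ∨ ¬¬F) ∨ ¬¬T) ∨ ((F ∨ T) ∧ ((F ∨ T) ∨ ((T ∨ F) ∧ (F ∧ T))))
  step 4: (¬¬F ∨ ¬¬T) ∨ ((F ∨ T) ∧ ((F ∨ T) ∨ ((T ∨ F) ∧ (F ∧ T))))
  step 5: (F ∨ ¬¬T) ∨ ((F ∨ T) ∧ ((F ∨ T) ∨ ((T ∨ F) ∧ (F ∧ T))))
  step 6: ¬¬T ∨ ((F ∨ T) ∧ ((F ∨ T) ∨ ((T ∨ F) ∧ (F ∧ T))))
  step 7: T ∨ ((F ∨ T) ∧ ((F ∨ T) ∨ ((T ∨ F) ∧ (F ∧ T))))
  step 8: T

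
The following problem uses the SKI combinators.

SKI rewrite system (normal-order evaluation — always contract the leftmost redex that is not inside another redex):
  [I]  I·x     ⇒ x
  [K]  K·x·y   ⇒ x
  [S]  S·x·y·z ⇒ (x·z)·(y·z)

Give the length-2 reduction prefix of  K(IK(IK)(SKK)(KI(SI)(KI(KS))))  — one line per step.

Answer: after 2 steps: K(IK(KI(SI)(KI(KS))))

Derivation:
  start: K(IK(IK)(SKK)(KI(SI)(KI(KS))))
  →1  K(K(IK)(SKK)(KI(SI)(KI(KS))))
  →2  K(IK(KI(SI)(KI(KS))))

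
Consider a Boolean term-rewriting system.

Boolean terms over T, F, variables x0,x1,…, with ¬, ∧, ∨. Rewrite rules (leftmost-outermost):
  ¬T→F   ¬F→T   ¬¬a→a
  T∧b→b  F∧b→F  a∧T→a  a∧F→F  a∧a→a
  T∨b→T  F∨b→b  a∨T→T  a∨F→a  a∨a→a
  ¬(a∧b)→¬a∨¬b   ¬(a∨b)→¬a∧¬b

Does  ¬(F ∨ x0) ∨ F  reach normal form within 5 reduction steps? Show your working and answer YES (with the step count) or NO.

  start: ¬(F ∨ x0) ∨ F
  [1] ¬(F ∨ x0)
  [2] ¬F ∧ ¬x0
  [3] T ∧ ¬x0
  [4] ¬x0

Answer: YES — reaches normal form ¬x0 in 4 ≤ 5 steps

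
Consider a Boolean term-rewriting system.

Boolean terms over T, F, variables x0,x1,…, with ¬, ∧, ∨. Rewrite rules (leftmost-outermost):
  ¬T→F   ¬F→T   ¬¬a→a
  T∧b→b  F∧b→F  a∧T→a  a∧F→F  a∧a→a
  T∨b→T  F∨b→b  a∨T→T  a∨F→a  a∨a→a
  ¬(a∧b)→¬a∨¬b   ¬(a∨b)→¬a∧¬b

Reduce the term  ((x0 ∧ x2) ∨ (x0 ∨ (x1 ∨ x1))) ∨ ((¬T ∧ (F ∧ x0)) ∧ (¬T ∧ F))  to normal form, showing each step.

Answer: normal form = (x0 ∧ x2) ∨ (x0 ∨ x1)  (in 5 steps)

Working:
  start: ((x0 ∧ x2) ∨ (x0 ∨ (x1 ∨ x1))) ∨ ((¬T ∧ (F ∧ x0)) ∧ (¬T ∧ F))
  →1  ((x0 ∧ x2) ∨ (x0 ∨ x1)) ∨ ((¬T ∧ (F ∧ x0)) ∧ (¬T ∧ F))
  →2  ((x0 ∧ x2) ∨ (x0 ∨ x1)) ∨ ((F ∧ (F ∧ x0)) ∧ (¬T ∧ F))
  →3  ((x0 ∧ x2) ∨ (x0 ∨ x1)) ∨ (F ∧ (¬T ∧ F))
  →4  ((x0 ∧ x2) ∨ (x0 ∨ x1)) ∨ F
  →5  (x0 ∧ x2) ∨ (x0 ∨ x1)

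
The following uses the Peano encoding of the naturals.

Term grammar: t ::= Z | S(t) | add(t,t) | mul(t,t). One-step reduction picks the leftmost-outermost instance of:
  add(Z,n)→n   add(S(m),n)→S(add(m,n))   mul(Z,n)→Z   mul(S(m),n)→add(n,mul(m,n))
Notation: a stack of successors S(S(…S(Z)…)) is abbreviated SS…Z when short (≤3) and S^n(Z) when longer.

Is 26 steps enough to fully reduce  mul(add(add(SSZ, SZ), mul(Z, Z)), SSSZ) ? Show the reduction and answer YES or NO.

Answer: YES — reaches normal form S^9(Z) in 24 ≤ 26 steps

Reduction:
  start: mul(add(add(SSZ, SZ), mul(Z, Z)), SSSZ)
  [1] mul(add(S(add(SZ, SZ)), mul(Z, Z)), SSSZ)
  [2] mul(S(add(add(SZ, SZ), mul(Z, Z))), SSSZ)
  [3] add(SSSZ, mul(add(add(SZ, SZ), mul(Z, Z)), SSSZ))
  [4] S(add(SSZ, mul(add(add(SZ, SZ), mul(Z, Z)), SSSZ)))
  [5] S(S(add(SZ, mul(add(add(SZ, SZ), mul(Z, Z)), SSSZ))))
  [6] S(S(S(add(Z, mul(add(add(SZ, SZ), mul(Z, Z)), SSSZ)))))
  [7] S(S(S(mul(add(add(SZ, SZ), mul(Z, Z)), SSSZ))))
  [8] S(S(S(mul(add(S(add(Z, SZ)), mul(Z, Z)), SSSZ))))
  [9] S(S(S(mul(S(add(add(Z, SZ), mul(Z, Z))), SSSZ))))
  [10] S(S(S(add(SSSZ, mul(add(add(Z, SZ), mul(Z, Z)), SSSZ)))))
  [11] S(S(S(S(add(SSZ, mul(add(add(Z, SZ), mul(Z, Z)), SSSZ))))))
  [12] S(S(S(S(S(add(SZ, mul(add(add(Z, SZ), mul(Z, Z)), SSSZ)))))))
  [13] S(S(S(S(S(S(add(Z, mul(add(add(Z, SZ), mul(Z, Z)), SSSZ))))))))
  [14] S(S(S(S(S(S(mul(add(add(Z, SZ), mul(Z, Z)), SSSZ)))))))
  [15] S(S(S(S(S(S(mul(add(SZ, mul(Z, Z)), SSSZ)))))))
  [16] S(S(S(S(S(S(mul(S(add(Z, mul(Z, Z))), SSSZ)))))))
  [17] S(S(S(S(S(S(add(SSSZ, mul(add(Z, mul(Z, Z)), SSSZ))))))))
  [18] S(S(S(S(S(S(S(add(SSZ, mul(add(Z, mul(Z, Z)), SSSZ)))))))))
  [19] S(S(S(S(S(S(S(S(add(SZ, mul(add(Z, mul(Z, Z)), SSSZ))))))))))
  [20] S(S(S(S(S(S(S(S(S(add(Z, mul(add(Z, mul(Z, Z)), SSSZ)))))))))))
  [21] S(S(S(S(S(S(S(S(S(mul(add(Z, mul(Z, Z)), SSSZ))))))))))
  [22] S(S(S(S(S(S(S(S(S(mul(mul(Z, Z), SSSZ))))))))))
  [23] S(S(S(S(S(S(S(S(S(mul(Z, SSSZ))))))))))
  [24] S^9(Z)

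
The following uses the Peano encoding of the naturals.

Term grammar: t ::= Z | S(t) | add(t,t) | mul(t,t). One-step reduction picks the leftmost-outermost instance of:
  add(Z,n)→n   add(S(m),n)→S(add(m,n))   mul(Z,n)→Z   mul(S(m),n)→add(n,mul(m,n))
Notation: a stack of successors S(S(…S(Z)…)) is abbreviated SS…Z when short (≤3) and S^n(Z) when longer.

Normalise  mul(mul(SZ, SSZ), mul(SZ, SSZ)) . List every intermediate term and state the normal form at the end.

Answer: normal form = S^4(Z)  (in 24 steps)

Derivation:
  start: mul(mul(SZ, SSZ), mul(SZ, SSZ))
  step 1: mul(add(SSZ, mul(Z, SSZ)), mul(SZ, SSZ))
  step 2: mul(S(add(SZ, mul(Z, SSZ))), mul(SZ, SSZ))
  step 3: add(mul(SZ, SSZ), mul(add(SZ, mul(Z, SSZ)), mul(SZ, SSZ)))
  step 4: add(add(SSZ, mul(Z, SSZ)), mul(add(SZ, mul(Z, SSZ)), mul(SZ, SSZ)))
  step 5: add(S(add(SZ, mul(Z, SSZ))), mul(add(SZ, mul(Z, SSZ)), mul(SZ, SSZ)))
  step 6: S(add(add(SZ, mul(Z, SSZ)), mul(add(SZ, mul(Z, SSZ)), mul(SZ, SSZ))))
  step 7: S(add(S(add(Z, mul(Z, SSZ))), mul(add(SZ, mul(Z, SSZ)), mul(SZ, SSZ))))
  step 8: S(S(add(add(Z, mul(Z, SSZ)), mul(add(SZ, mul(Z, SSZ)), mul(SZ, SSZ)))))
  step 9: S(S(add(mul(Z, SSZ), mul(add(SZ, mul(Z, SSZ)), mul(SZ, SSZ)))))
  step 10: S(S(add(Z, mul(add(SZ, mul(Z, SSZ)), mul(SZ, SSZ)))))
  step 11: S(S(mul(add(SZ, mul(Z, SSZ)), mul(SZ, SSZ))))
  step 12: S(S(mul(S(add(Z, mul(Z, SSZ))), mul(SZ, SSZ))))
  step 13: S(S(add(mul(SZ, SSZ), mul(add(Z, mul(Z, SSZ)), mul(SZ, SSZ)))))
  step 14: S(S(add(add(SSZ, mul(Z, SSZ)), mul(add(Z, mul(Z, SSZ)), mul(SZ, SSZ)))))
  step 15: S(S(add(S(add(SZ, mul(Z, SSZ))), mul(add(Z, mul(Z, SSZ)), mul(SZ, SSZ)))))
  step 16: S(S(S(add(add(SZ, mul(Z, SSZ)), mul(add(Z, mul(Z, SSZ)), mul(SZ, SSZ))))))
  step 17: S(S(S(add(S(add(Z, mul(Z, SSZ))), mul(add(Z, mul(Z, SSZ)), mul(SZ, SSZ))))))
  step 18: S(S(S(S(add(add(Z, mul(Z, SSZ)), mul(add(Z, mul(Z, SSZ)), mul(SZ, SSZ)))))))
  step 19: S(S(S(S(add(mul(Z, SSZ), mul(add(Z, mul(Z, SSZ)), mul(SZ, SSZ)))))))
  step 20: S(S(S(S(add(Z, mul(add(Z, mul(Z, SSZ)), mul(SZ, SSZ)))))))
  step 21: S(S(S(S(mul(add(Z, mul(Z, SSZ)), mul(SZ, SSZ))))))
  step 22: S(S(S(S(mul(mul(Z, SSZ), mul(SZ, SSZ))))))
  step 23: S(S(S(S(mul(Z, mul(SZ, SSZ))))))
  step 24: S^4(Z)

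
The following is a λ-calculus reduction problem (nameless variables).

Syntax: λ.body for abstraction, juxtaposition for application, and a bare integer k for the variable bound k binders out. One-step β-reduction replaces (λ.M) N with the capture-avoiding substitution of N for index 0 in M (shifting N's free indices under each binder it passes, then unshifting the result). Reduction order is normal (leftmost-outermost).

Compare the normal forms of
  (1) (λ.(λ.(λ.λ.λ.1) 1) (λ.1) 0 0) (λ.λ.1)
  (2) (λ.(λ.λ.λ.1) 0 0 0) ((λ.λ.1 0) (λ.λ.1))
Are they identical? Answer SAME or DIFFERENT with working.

Term A:
  start: (λ.(λ.(λ.λ.λ.1) 1) (λ.1) 0 0) (λ.λ.1)
  →1  (λ.(λ.λ.λ.1) (λ.λ.1)) (λ.λ.λ.1) (λ.λ.1) (λ.λ.1)
  →2  (λ.λ.λ.1) (λ.λ.1) (λ.λ.1) (λ.λ.1)
  →3  (λ.λ.1) (λ.λ.1) (λ.λ.1)
  →4  (λ.λ.λ.1) (λ.λ.1)
  →5  λ.λ.1

Term B:
  start: (λ.(λ.λ.λ.1) 0 0 0) ((λ.λ.1 0) (λ.λ.1))
  →1  (λ.λ.λ.1) ((λ.λ.1 0) (λ.λ.1)) ((λ.λ.1 0) (λ.λ.1)) ((λ.λ.1 0) (λ.λ.1))
  →2  (λ.λ.1) ((λ.λ.1 0) (λ.λ.1)) ((λ.λ.1 0) (λ.λ.1))
  →3  (λ.(λ.λ.1 0) (λ.λ.1)) ((λ.λ.1 0) (λ.λ.1))
  →4  (λ.λ.1 0) (λ.λ.1)
  →5  λ.(λ.λ.1) 0
  →6  λ.λ.1

Answer: SAME — A ⇓ λ.λ.1, B ⇓ λ.λ.1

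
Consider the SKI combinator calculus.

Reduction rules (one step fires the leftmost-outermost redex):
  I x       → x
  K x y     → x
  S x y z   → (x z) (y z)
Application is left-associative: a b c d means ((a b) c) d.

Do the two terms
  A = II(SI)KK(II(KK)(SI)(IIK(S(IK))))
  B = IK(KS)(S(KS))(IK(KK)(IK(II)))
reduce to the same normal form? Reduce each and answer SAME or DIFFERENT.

Answer: DIFFERENT — A ⇓ KK, B ⇓ S

Working:
Term A:
  start: II(SI)KK(II(KK)(SI)(IIK(S(IK))))
  step 1: I(SI)KK(II(KK)(SI)(IIK(S(IK))))
  step 2: SIKK(II(KK)(SI)(IIK(S(IK))))
  step 3: IK(KK)(II(KK)(SI)(IIK(S(IK))))
  step 4: K(KK)(II(KK)(SI)(IIK(S(IK))))
  step 5: KK

Term B:
  start: IK(KS)(S(KS))(IK(KK)(IK(II)))
  step 1: K(KS)(S(KS))(IK(KK)(IK(II)))
  step 2: KS(IK(KK)(IK(II)))
  step 3: S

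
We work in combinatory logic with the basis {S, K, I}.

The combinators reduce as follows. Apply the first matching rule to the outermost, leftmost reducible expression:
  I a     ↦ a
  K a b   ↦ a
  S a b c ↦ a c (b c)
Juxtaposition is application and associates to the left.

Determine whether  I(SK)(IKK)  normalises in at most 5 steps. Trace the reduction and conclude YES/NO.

  start: I(SK)(IKK)
  [1] SK(IKK)
  [2] SK(KK)

Answer: YES — reaches normal form SK(KK) in 2 ≤ 5 steps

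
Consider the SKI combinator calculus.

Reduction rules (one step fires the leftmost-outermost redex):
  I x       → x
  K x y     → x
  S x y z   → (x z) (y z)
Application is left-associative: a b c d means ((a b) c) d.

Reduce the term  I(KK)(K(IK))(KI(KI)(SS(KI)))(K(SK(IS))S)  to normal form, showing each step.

Answer: normal form = SS(KI)  (in 5 steps)

Working:
  start: I(KK)(K(IK))(KI(KI)(SS(KI)))(K(SK(IS))S)
  step 1: KK(K(IK))(KI(KI)(SS(KI)))(K(SK(IS))S)
  step 2: K(KI(KI)(SS(KI)))(K(SK(IS))S)
  step 3: KI(KI)(SS(KI))
  step 4: I(SS(KI))
  step 5: SS(KI)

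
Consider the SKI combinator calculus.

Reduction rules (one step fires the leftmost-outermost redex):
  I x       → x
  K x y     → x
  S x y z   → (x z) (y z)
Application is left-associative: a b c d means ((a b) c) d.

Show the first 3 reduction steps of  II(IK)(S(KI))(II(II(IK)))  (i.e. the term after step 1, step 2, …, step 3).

Answer: after 3 steps: K(S(KI))(II(II(IK)))

Derivation:
  start: II(IK)(S(KI))(II(II(IK)))
  [1] I(IK)(S(KI))(II(II(IK)))
  [2] IK(S(KI))(II(II(IK)))
  [3] K(S(KI))(II(II(IK)))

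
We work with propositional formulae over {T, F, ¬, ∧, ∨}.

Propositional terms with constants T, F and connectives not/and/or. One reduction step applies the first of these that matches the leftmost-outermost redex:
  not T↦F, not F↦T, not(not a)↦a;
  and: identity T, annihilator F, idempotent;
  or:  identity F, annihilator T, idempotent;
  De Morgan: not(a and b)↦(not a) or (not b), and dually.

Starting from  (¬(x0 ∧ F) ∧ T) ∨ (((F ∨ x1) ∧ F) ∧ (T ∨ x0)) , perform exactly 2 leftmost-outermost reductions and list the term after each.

  start: (¬(x0 ∧ F) ∧ T) ∨ (((F ∨ x1) ∧ F) ∧ (T ∨ x0))
  [1] ¬(x0 ∧ F) ∨ (((F ∨ x1) ∧ F) ∧ (T ∨ x0))
  [2] (¬x0 ∨ ¬F) ∨ (((F ∨ x1) ∧ F) ∧ (T ∨ x0))

Answer: after 2 steps: (¬x0 ∨ ¬F) ∨ (((F ∨ x1) ∧ F) ∧ (T ∨ x0))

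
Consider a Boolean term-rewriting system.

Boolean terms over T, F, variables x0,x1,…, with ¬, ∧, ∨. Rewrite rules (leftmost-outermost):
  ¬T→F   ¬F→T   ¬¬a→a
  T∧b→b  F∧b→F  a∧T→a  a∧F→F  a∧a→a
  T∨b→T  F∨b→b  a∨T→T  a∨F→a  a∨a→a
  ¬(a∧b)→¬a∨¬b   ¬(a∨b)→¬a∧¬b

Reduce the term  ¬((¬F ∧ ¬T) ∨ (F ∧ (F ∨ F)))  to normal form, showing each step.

Answer: normal form = T  (in 9 steps)

Working:
  start: ¬((¬F ∧ ¬T) ∨ (F ∧ (F ∨ F)))
  [1] ¬(¬F ∧ ¬T) ∧ ¬(F ∧ (F ∨ F))
  [2] (¬¬F ∨ ¬¬T) ∧ ¬(F ∧ (F ∨ F))
  [3] (F ∨ ¬¬T) ∧ ¬(F ∧ (F ∨ F))
  [4] ¬¬T ∧ ¬(F ∧ (F ∨ F))
  [5] T ∧ ¬(F ∧ (F ∨ F))
  [6] ¬(F ∧ (F ∨ F))
  [7] ¬F ∨ ¬(F ∨ F)
  [8] T ∨ ¬(F ∨ F)
  [9] T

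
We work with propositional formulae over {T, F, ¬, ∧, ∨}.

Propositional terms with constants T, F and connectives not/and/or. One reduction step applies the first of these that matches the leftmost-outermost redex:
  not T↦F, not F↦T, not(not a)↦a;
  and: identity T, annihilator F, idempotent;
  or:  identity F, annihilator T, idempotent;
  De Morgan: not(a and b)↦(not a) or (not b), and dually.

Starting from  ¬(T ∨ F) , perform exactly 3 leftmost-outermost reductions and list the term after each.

Answer: after 3 steps: F

Reduction:
  start: ¬(T ∨ F)
  step 1: ¬T ∧ ¬F
  step 2: F ∧ ¬F
  step 3: F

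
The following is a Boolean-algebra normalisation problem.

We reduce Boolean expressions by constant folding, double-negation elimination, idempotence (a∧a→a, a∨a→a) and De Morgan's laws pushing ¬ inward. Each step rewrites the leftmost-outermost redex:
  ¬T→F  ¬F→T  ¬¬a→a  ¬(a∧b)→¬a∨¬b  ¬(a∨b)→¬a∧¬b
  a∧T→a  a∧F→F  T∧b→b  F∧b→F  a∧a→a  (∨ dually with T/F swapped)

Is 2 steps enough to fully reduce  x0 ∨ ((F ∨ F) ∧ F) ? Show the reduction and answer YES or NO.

  start: x0 ∨ ((F ∨ F) ∧ F)
  [1] x0 ∨ F
  [2] x0

Answer: YES — reaches normal form x0 in 2 ≤ 2 steps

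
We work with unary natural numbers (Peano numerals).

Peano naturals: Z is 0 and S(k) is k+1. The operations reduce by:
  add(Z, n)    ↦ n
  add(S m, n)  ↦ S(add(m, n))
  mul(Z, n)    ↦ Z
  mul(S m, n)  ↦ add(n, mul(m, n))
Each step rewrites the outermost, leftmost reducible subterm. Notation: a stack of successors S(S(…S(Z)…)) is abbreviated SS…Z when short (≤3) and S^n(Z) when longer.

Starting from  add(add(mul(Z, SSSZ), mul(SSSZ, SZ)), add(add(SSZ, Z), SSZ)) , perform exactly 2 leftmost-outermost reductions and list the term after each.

Answer: after 2 steps: add(mul(SSSZ, SZ), add(add(SSZ, Z), SSZ))

Reduction:
  start: add(add(mul(Z, SSSZ), mul(SSSZ, SZ)), add(add(SSZ, Z), SSZ))
  [1] add(add(Z, mul(SSSZ, SZ)), add(add(SSZ, Z), SSZ))
  [2] add(mul(SSSZ, SZ), add(add(SSZ, Z), SSZ))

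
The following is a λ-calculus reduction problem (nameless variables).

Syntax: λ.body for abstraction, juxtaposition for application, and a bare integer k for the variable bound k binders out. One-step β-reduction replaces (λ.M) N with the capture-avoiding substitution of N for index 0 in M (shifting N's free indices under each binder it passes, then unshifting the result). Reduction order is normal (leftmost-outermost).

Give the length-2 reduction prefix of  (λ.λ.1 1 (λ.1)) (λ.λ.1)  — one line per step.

  start: (λ.λ.1 1 (λ.1)) (λ.λ.1)
  step 1: λ.(λ.λ.1) (λ.λ.1) (λ.1)
  step 2: λ.(λ.λ.λ.1) (λ.1)

Answer: after 2 steps: λ.(λ.λ.λ.1) (λ.1)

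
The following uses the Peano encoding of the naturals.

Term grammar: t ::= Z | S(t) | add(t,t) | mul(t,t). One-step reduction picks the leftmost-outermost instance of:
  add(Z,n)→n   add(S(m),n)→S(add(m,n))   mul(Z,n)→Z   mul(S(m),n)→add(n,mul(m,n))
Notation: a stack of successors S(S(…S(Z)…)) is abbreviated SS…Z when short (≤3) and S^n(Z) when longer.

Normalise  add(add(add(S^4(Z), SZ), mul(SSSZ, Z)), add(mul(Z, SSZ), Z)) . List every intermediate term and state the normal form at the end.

  start: add(add(add(S^4(Z), SZ), mul(SSSZ, Z)), add(mul(Z, SSZ), Z))
  [1] add(add(S(add(SSSZ, SZ)), mul(SSSZ, Z)), add(mul(Z, SSZ), Z))
  [2] add(S(add(add(SSSZ, SZ), mul(SSSZ, Z))), add(mul(Z, SSZ), Z))
  [3] S(add(add(add(SSSZ, SZ), mul(SSSZ, Z)), add(mul(Z, SSZ), Z)))
  [4] S(add(add(S(add(SSZ, SZ)), mul(SSSZ, Z)), add(mul(Z, SSZ), Z)))
  [5] S(add(S(add(add(SSZ, SZ), mul(SSSZ, Z))), add(mul(Z, SSZ), Z)))
  [6] S(S(add(add(add(SSZ, SZ), mul(SSSZ, Z)), add(mul(Z, SSZ), Z))))
  [7] S(S(add(add(S(add(SZ, SZ)), mul(SSSZ, Z)), add(mul(Z, SSZ), Z))))
  [8] S(S(add(S(add(add(SZ, SZ), mul(SSSZ, Z))), add(mul(Z, SSZ), Z))))
  [9] S(S(S(add(add(add(SZ, SZ), mul(SSSZ, Z)), add(mul(Z, SSZ), Z)))))
  [10] S(S(S(add(add(S(add(Z, SZ)), mul(SSSZ, Z)), add(mul(Z, SSZ), Z)))))
  [11] S(S(S(add(S(add(add(Z, SZ), mul(SSSZ, Z))), add(mul(Z, SSZ), Z)))))
  [12] S(S(S(S(add(add(add(Z, SZ), mul(SSSZ, Z)), add(mul(Z, SSZ), Z))))))
  [13] S(S(S(S(add(add(SZ, mul(SSSZ, Z)), add(mul(Z, SSZ), Z))))))
  [14] S(S(S(S(add(S(add(Z, mul(SSSZ, Z))), add(mul(Z, SSZ), Z))))))
  [15] S(S(S(S(S(add(add(Z, mul(SSSZ, Z)), add(mul(Z, SSZ), Z)))))))
  [16] S(S(S(S(S(add(mul(SSSZ, Z), add(mul(Z, SSZ), Z)))))))
  [17] S(S(S(S(S(add(add(Z, mul(SSZ, Z)), add(mul(Z, SSZ), Z)))))))
  [18] S(S(S(S(S(add(mul(SSZ, Z), add(mul(Z, SSZ), Z)))))))
  [19] S(S(S(S(S(add(add(Z, mul(SZ, Z)), add(mul(Z, SSZ), Z)))))))
  [20] S(S(S(S(S(add(mul(SZ, Z), add(mul(Z, SSZ), Z)))))))
  [21] S(S(S(S(S(add(add(Z, mul(Z, Z)), add(mul(Z, SSZ), Z)))))))
  [22] S(S(S(S(S(add(mul(Z, Z), add(mul(Z, SSZ), Z)))))))
  [23] S(S(S(S(S(add(Z, add(mul(Z, SSZ), Z)))))))
  [24] S(S(S(S(S(add(mul(Z, SSZ), Z))))))
  [25] S(S(S(S(S(add(Z, Z))))))
  [26] S^5(Z)

Answer: normal form = S^5(Z)  (in 26 steps)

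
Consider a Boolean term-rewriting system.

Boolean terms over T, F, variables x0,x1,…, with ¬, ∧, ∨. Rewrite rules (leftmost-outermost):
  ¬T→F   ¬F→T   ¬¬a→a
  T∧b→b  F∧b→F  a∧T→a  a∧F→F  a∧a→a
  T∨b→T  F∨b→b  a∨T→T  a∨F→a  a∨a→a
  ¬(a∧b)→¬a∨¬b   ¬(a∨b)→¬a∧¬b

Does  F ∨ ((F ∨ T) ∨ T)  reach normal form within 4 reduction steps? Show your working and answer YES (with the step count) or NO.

Answer: YES — reaches normal form T in 2 ≤ 4 steps

Derivation:
  start: F ∨ ((F ∨ T) ∨ T)
  [1] (F ∨ T) ∨ T
  [2] T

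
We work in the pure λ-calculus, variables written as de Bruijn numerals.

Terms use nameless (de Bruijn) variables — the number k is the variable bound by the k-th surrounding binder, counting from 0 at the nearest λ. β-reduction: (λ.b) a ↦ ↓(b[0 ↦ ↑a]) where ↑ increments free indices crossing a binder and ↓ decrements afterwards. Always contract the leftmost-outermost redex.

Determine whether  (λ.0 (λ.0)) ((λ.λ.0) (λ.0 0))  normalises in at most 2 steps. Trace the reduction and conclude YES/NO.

Answer: NO — after 2 steps the term is (λ.0) (λ.0), not yet normal

Reduction:
  start: (λ.0 (λ.0)) ((λ.λ.0) (λ.0 0))
  [1] (λ.λ.0) (λ.0 0) (λ.0)
  [2] (λ.0) (λ.0)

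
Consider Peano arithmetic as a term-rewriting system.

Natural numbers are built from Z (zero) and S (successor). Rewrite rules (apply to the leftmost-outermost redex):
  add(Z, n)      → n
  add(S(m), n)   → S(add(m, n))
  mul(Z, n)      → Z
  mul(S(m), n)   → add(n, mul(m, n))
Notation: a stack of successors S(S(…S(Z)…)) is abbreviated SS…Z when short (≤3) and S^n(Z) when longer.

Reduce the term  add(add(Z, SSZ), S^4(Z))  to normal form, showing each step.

  start: add(add(Z, SSZ), S^4(Z))
  →1  add(SSZ, S^4(Z))
  →2  S(add(SZ, S^4(Z)))
  →3  S(S(add(Z, S^4(Z))))
  →4  S^6(Z)

Answer: normal form = S^6(Z)  (in 4 steps)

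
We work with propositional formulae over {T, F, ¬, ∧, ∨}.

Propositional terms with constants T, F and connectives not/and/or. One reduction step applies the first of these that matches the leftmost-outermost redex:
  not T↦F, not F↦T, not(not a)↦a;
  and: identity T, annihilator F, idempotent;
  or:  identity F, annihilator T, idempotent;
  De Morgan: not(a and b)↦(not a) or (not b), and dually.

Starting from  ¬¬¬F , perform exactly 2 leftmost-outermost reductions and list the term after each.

Answer: after 2 steps: T

Derivation:
  start: ¬¬¬F
  →1  ¬F
  →2  T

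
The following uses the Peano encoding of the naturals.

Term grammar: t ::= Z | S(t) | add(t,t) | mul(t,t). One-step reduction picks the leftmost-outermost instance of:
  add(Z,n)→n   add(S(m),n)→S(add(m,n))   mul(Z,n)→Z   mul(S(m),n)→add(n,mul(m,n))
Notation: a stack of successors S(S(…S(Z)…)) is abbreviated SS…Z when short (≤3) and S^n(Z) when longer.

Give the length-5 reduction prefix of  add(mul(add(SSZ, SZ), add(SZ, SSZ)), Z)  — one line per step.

Answer: after 5 steps: S(add(add(add(Z, SSZ), mul(add(SZ, SZ), add(SZ, SSZ))), Z))

Reduction:
  start: add(mul(add(SSZ, SZ), add(SZ, SSZ)), Z)
  →1  add(mul(S(add(SZ, SZ)), add(SZ, SSZ)), Z)
  →2  add(add(add(SZ, SSZ), mul(add(SZ, SZ), add(SZ, SSZ))), Z)
  →3  add(add(S(add(Z, SSZ)), mul(add(SZ, SZ), add(SZ, SSZ))), Z)
  →4  add(S(add(add(Z, SSZ), mul(add(SZ, SZ), add(SZ, SSZ)))), Z)
  →5  S(add(add(add(Z, SSZ), mul(add(SZ, SZ), add(SZ, SSZ))), Z))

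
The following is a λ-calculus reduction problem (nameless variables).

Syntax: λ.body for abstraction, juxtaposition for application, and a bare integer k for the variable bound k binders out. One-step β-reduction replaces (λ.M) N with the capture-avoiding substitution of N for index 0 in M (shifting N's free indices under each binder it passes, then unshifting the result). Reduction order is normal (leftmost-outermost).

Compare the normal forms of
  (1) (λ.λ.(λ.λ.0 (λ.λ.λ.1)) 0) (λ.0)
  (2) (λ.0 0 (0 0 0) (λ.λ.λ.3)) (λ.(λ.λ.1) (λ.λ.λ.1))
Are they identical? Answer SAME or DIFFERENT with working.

Answer: DIFFERENT — A ⇓ λ.λ.0 (λ.λ.λ.1), B ⇓ λ.λ.1

Working:
Term A:
  start: (λ.λ.(λ.λ.0 (λ.λ.λ.1)) 0) (λ.0)
  [1] λ.(λ.λ.0 (λ.λ.λ.1)) 0
  [2] λ.λ.0 (λ.λ.λ.1)

Term B:
  start: (λ.0 0 (0 0 0) (λ.λ.λ.3)) (λ.(λ.λ.1) (λ.λ.λ.1))
  [1] (λ.(λ.λ.1) (λ.λ.λ.1)) (λ.(λ.λ.1) (λ.λ.λ.1)) ((λ.(λ.λ.1) (λ.λ.λ.1)) (λ.(λ.λ.1) (λ.λ.λ.1)) (λ.(λ.λ.1) (λ.λ.λ.1))) (λ.λ.λ.λ.(λ.λ.1) (λ.λ.λ.1))
  [2] (λ.λ.1) (λ.λ.λ.1) ((λ.(λ.λ.1) (λ.λ.λ.1)) (λ.(λ.λ.1) (λ.λ.λ.1)) (λ.(λ.λ.1) (λ.λ.λ.1))) (λ.λ.λ.λ.(λ.λ.1) (λ.λ.λ.1))
  [3] (λ.λ.λ.λ.1) ((λ.(λ.λ.1) (λ.λ.λ.1)) (λ.(λ.λ.1) (λ.λ.λ.1)) (λ.(λ.λ.1) (λ.λ.λ.1))) (λ.λ.λ.λ.(λ.λ.1) (λ.λ.λ.1))
  [4] (λ.λ.λ.1) (λ.λ.λ.λ.(λ.λ.1) (λ.λ.λ.1))
  [5] λ.λ.1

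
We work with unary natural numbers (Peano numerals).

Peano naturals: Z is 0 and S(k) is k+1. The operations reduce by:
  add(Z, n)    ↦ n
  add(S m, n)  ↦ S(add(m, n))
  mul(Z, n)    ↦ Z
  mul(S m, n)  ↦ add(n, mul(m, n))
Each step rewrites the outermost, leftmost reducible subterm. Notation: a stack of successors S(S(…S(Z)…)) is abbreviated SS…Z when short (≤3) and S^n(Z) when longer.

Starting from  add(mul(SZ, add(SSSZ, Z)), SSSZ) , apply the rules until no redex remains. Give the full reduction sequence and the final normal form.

  start: add(mul(SZ, add(SSSZ, Z)), SSSZ)
  →1  add(add(add(SSSZ, Z), mul(Z, add(SSSZ, Z))), SSSZ)
  →2  add(add(S(add(SSZ, Z)), mul(Z, add(SSSZ, Z))), SSSZ)
  →3  add(S(add(add(SSZ, Z), mul(Z, add(SSSZ, Z)))), SSSZ)
  →4  S(add(add(add(SSZ, Z), mul(Z, add(SSSZ, Z))), SSSZ))
  →5  S(add(add(S(add(SZ, Z)), mul(Z, add(SSSZ, Z))), SSSZ))
  →6  S(add(S(add(add(SZ, Z), mul(Z, add(SSSZ, Z)))), SSSZ))
  →7  S(S(add(add(add(SZ, Z), mul(Z, add(SSSZ, Z))), SSSZ)))
  →8  S(S(add(add(S(add(Z, Z)), mul(Z, add(SSSZ, Z))), SSSZ)))
  →9  S(S(add(S(add(add(Z, Z), mul(Z, add(SSSZ, Z)))), SSSZ)))
  →10  S(S(S(add(add(add(Z, Z), mul(Z, add(SSSZ, Z))), SSSZ))))
  →11  S(S(S(add(add(Z, mul(Z, add(SSSZ, Z))), SSSZ))))
  →12  S(S(S(add(mul(Z, add(SSSZ, Z)), SSSZ))))
  →13  S(S(S(add(Z, SSSZ))))
  →14  S^6(Z)

Answer: normal form = S^6(Z)  (in 14 steps)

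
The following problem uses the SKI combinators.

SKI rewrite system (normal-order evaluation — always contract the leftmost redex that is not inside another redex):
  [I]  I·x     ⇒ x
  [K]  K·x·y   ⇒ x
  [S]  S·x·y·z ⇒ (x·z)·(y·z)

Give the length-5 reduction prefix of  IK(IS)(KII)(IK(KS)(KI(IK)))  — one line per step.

  start: IK(IS)(KII)(IK(KS)(KI(IK)))
  step 1: K(IS)(KII)(IK(KS)(KI(IK)))
  step 2: IS(IK(KS)(KI(IK)))
  step 3: S(IK(KS)(KI(IK)))
  step 4: S(K(KS)(KI(IK)))
  step 5: S(KS)

Answer: after 5 steps: S(KS)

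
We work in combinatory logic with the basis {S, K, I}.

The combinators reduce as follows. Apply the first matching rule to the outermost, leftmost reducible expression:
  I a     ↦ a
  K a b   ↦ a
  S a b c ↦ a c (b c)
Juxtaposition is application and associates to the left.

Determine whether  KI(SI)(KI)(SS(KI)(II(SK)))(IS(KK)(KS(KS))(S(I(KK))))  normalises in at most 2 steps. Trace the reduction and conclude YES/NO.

  start: KI(SI)(KI)(SS(KI)(II(SK)))(IS(KK)(KS(KS))(S(I(KK))))
  [1] I(KI)(SS(KI)(II(SK)))(IS(KK)(KS(KS))(S(I(KK))))
  [2] KI(SS(KI)(II(SK)))(IS(KK)(KS(KS))(S(I(KK))))

Answer: NO — after 2 steps the term is KI(SS(KI)(II(SK)))(IS(KK)(KS(KS))(S(I(KK)))), not yet normal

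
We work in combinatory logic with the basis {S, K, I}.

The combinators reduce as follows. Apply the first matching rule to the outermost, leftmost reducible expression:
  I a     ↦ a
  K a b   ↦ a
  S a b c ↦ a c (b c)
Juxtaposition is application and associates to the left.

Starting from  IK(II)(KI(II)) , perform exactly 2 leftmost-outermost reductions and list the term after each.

  start: IK(II)(KI(II))
  →1  K(II)(KI(II))
  →2  II

Answer: after 2 steps: II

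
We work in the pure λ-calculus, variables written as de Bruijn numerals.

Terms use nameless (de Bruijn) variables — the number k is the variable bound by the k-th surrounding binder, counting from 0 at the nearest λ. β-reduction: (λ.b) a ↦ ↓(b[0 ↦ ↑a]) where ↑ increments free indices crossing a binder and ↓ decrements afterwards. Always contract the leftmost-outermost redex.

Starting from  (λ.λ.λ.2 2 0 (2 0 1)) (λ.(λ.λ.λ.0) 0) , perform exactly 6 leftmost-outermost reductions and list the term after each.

  start: (λ.λ.λ.2 2 0 (2 0 1)) (λ.(λ.λ.λ.0) 0)
  →1  λ.λ.(λ.(λ.λ.λ.0) 0) (λ.(λ.λ.λ.0) 0) 0 ((λ.(λ.λ.λ.0) 0) 0 1)
  →2  λ.λ.(λ.λ.λ.0) (λ.(λ.λ.λ.0) 0) 0 ((λ.(λ.λ.λ.0) 0) 0 1)
  →3  λ.λ.(λ.λ.0) 0 ((λ.(λ.λ.λ.0) 0) 0 1)
  →4  λ.λ.(λ.0) ((λ.(λ.λ.λ.0) 0) 0 1)
  →5  λ.λ.(λ.(λ.λ.λ.0) 0) 0 1
  →6  λ.λ.(λ.λ.λ.0) 0 1

Answer: after 6 steps: λ.λ.(λ.λ.λ.0) 0 1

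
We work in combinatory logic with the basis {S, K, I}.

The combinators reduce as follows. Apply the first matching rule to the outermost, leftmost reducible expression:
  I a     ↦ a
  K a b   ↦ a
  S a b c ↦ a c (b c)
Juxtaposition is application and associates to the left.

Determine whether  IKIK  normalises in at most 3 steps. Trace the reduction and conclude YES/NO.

Answer: YES — reaches normal form I in 2 ≤ 3 steps

Working:
  start: IKIK
  [1] KIK
  [2] I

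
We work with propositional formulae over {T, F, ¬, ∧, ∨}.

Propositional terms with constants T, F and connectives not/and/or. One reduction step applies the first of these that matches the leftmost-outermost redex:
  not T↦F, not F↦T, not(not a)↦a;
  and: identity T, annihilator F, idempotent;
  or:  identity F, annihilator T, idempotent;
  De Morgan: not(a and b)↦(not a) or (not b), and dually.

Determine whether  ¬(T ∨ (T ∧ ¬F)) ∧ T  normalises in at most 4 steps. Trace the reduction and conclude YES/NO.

  start: ¬(T ∨ (T ∧ ¬F)) ∧ T
  [1] ¬(T ∨ (T ∧ ¬F))
  [2] ¬T ∧ ¬(T ∧ ¬F)
  [3] F ∧ ¬(T ∧ ¬F)
  [4] F

Answer: YES — reaches normal form F in 4 ≤ 4 steps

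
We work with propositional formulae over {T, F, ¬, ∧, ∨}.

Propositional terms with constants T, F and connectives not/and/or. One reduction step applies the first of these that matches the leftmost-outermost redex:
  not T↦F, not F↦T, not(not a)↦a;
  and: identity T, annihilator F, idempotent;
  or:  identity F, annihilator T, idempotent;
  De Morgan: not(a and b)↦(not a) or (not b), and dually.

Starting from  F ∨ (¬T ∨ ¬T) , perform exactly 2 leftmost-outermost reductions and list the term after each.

  start: F ∨ (¬T ∨ ¬T)
  →1  ¬T ∨ ¬T
  →2  ¬T

Answer: after 2 steps: ¬T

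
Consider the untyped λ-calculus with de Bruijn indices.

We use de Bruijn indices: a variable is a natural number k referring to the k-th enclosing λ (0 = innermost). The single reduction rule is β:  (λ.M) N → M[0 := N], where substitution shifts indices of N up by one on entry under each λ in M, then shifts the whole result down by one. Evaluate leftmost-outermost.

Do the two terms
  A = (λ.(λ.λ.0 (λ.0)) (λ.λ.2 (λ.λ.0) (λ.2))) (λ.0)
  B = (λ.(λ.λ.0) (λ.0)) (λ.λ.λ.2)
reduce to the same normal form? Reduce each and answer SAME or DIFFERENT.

Answer: DIFFERENT — A ⇓ λ.0 (λ.0), B ⇓ λ.0

Derivation:
Term A:
  start: (λ.(λ.λ.0 (λ.0)) (λ.λ.2 (λ.λ.0) (λ.2))) (λ.0)
  [1] (λ.λ.0 (λ.0)) (λ.λ.(λ.0) (λ.λ.0) (λ.2))
  [2] λ.0 (λ.0)

Term B:
  start: (λ.(λ.λ.0) (λ.0)) (λ.λ.λ.2)
  [1] (λ.λ.0) (λ.0)
  [2] λ.0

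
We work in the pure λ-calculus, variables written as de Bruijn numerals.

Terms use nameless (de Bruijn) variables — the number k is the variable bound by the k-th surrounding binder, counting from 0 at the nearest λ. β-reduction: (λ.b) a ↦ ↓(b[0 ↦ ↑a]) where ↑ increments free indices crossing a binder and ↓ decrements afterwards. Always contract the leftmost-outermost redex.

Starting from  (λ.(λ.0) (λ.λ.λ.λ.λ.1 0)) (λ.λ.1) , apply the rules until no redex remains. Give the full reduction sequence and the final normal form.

Answer: normal form = λ.λ.λ.λ.λ.1 0  (in 2 steps)

Derivation:
  start: (λ.(λ.0) (λ.λ.λ.λ.λ.1 0)) (λ.λ.1)
  step 1: (λ.0) (λ.λ.λ.λ.λ.1 0)
  step 2: λ.λ.λ.λ.λ.1 0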